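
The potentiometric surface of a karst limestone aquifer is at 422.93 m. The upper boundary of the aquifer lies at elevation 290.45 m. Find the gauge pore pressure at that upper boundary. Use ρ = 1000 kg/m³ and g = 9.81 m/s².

Pressure head at the aquifer top: ψ = h − z = 422.93 − 290.45 = 132.48 m.
P = ρgψ = 1000 × 9.81 × 132.48 = 1299629 Pa ≈ 1300 kPa.

P ≈ 1300 kPa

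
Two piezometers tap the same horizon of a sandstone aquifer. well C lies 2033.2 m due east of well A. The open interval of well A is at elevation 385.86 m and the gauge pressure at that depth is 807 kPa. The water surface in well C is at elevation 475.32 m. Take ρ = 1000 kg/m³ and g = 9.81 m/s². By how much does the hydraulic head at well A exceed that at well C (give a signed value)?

Δh ≈ -7.20 m

Pressure head at well A: ψ = P/(ρg) = 807×1000 / (1000 × 9.81) = 82.26 m.
Total head at well A: h = z + ψ = 385.86 + 82.26 = 468.12 m.
Total head at well C: h = 475.32 m (water level in the piezometer is the total head).
Head difference: h(well A) − h(well C) = 468.12 − 475.32 = -7.20 m.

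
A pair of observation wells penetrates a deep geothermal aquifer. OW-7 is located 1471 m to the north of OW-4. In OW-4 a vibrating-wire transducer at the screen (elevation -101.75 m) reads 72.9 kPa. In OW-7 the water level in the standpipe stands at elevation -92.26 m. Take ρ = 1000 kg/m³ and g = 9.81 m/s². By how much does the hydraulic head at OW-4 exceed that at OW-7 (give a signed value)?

Δh ≈ -2.06 m

Pressure head at OW-4: ψ = P/(ρg) = 72.9×1000 / (1000 × 9.81) = 7.43 m.
Total head at OW-4: h = z + ψ = -101.75 + 7.43 = -94.32 m.
Total head at OW-7: h = -92.26 m (water level in the piezometer is the total head).
Head difference: h(OW-4) − h(OW-7) = -94.32 − (-92.26) = -2.06 m.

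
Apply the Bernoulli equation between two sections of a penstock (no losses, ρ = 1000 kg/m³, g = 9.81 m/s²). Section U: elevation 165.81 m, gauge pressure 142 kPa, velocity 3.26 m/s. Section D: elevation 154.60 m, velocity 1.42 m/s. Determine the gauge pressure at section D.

P₂ ≈ 256 kPa

Pressure head at U: ψ₁ = P₁/(ρg) = 142×1000 / (1000 × 9.81) = 14.48 m.
Velocity heads: v₁²/2g = 3.26²/19.62 = 0.542 m; v₂²/2g = 1.42²/19.62 = 0.103 m.
Total head H = z₁ + ψ₁ + v₁²/2g = 165.81 + 14.48 + 0.542 = 180.83 m.
ψ₂ = H − z₂ − v₂²/2g = 180.83 − 154.60 − 0.103 = 26.13 m.
P₂ = ρgψ₂ = 1000 × 9.81 × 26.13 ≈ 256 kPa.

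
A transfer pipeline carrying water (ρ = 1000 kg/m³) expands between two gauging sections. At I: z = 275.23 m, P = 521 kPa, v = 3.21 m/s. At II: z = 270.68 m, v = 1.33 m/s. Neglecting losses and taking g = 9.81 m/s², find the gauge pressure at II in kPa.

P₂ ≈ 570 kPa

Pressure head at I: ψ₁ = P₁/(ρg) = 521×1000 / (1000 × 9.81) = 53.11 m.
Velocity heads: v₁²/2g = 3.21²/19.62 = 0.525 m; v₂²/2g = 1.33²/19.62 = 0.090 m.
Total head H = z₁ + ψ₁ + v₁²/2g = 275.23 + 53.11 + 0.525 = 328.87 m.
ψ₂ = H − z₂ − v₂²/2g = 328.87 − 270.68 − 0.090 = 58.10 m.
P₂ = ρgψ₂ = 1000 × 9.81 × 58.10 ≈ 570 kPa.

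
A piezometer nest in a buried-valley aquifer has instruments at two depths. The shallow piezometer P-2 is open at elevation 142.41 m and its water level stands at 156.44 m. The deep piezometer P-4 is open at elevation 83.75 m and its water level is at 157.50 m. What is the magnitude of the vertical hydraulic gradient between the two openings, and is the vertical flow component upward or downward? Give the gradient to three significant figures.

|i_v| ≈ 0.0181; vertical flow is upward

Total head at P-2: h = 156.44 m (water level in the standpipe).
Total head at P-4: h = 157.50 m.
Δh = h(P-2) − h(P-4) = 156.44 − 157.50 = -1.06 m.
Vertical separation Δz = 142.41 − 83.75 = 58.66 m.
|i_v| = |Δh| / Δz = 1.06 / 58.66 = 0.0181.
Head is higher in the deep piezometer, so vertical flow is upward (discharge condition).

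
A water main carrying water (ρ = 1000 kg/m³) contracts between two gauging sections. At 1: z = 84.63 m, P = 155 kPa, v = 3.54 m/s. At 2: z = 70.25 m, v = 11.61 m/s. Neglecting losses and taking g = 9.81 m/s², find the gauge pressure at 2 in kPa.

Pressure head at 1: ψ₁ = P₁/(ρg) = 155×1000 / (1000 × 9.81) = 15.80 m.
Velocity heads: v₁²/2g = 3.54²/19.62 = 0.639 m; v₂²/2g = 11.61²/19.62 = 6.870 m.
Total head H = z₁ + ψ₁ + v₁²/2g = 84.63 + 15.80 + 0.639 = 101.07 m.
ψ₂ = H − z₂ − v₂²/2g = 101.07 − 70.25 − 6.870 = 23.95 m.
P₂ = ρgψ₂ = 1000 × 9.81 × 23.95 ≈ 235 kPa.

P₂ ≈ 235 kPa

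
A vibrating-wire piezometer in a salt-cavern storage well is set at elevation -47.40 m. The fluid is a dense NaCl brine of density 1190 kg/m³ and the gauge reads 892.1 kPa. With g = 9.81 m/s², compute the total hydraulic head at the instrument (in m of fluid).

ψ = P/(ρg) = 892.1×1000 / (1190 × 9.81) = 76.42 m.
h = z + ψ = -47.40 + 76.42 = 29.02 m.

h ≈ 29.02 m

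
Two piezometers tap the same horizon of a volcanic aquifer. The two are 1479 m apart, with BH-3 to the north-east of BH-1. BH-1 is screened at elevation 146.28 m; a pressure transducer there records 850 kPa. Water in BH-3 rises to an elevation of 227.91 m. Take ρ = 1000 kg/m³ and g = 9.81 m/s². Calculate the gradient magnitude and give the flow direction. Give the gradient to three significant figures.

Pressure head at BH-1: ψ = P/(ρg) = 850×1000 / (1000 × 9.81) = 86.65 m.
Total head at BH-1: h = z + ψ = 146.28 + 86.65 = 232.93 m.
Total head at BH-3: h = 227.91 m (water level in the piezometer is the total head).
Head difference: h(BH-1) − h(BH-3) = 232.93 − 227.91 = 5.02 m.
Hydraulic gradient: i = |Δh| / L = 5.02 / 1479 = 0.00339.
Flow is from higher to lower head: from BH-1 toward BH-3, i.e. toward the north-east.

i ≈ 0.00339; groundwater flows toward the north-east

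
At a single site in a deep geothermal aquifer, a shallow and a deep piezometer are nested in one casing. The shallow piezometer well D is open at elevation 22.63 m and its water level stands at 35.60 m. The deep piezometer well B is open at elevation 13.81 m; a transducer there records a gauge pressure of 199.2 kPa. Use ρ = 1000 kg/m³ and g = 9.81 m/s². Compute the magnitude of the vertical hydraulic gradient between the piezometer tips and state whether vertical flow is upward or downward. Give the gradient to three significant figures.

Total head at well D: h = 35.60 m (water level in the standpipe).
Pressure head at well B: ψ = P/(ρg) = 199.2×1000 / (1000 × 9.81) = 20.31 m.
Total head at well B: h = z + ψ = 13.81 + 20.31 = 34.12 m.
Δh = h(well D) − h(well B) = 35.60 − 34.12 = 1.48 m.
Vertical separation Δz = 22.63 − 13.81 = 8.82 m.
|i_v| = |Δh| / Δz = 1.48 / 8.82 = 0.168.
Head is higher in the shallow piezometer, so vertical flow is downward (recharge condition).

|i_v| ≈ 0.168; vertical flow is downward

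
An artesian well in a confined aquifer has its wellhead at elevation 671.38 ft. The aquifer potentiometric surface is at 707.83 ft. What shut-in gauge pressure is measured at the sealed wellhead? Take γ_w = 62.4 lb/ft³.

P ≈ 15.8 psi

Head above the cap: Δh = 707.83 − 671.38 = 36.45 ft.
P = γΔh/144 = 62.4 × 36.45 / 144 = 15.8 psi.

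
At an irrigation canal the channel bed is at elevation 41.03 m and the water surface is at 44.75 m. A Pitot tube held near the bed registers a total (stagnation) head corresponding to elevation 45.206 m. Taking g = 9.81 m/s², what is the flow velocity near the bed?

Near the bed, under hydrostatic conditions, the piezometric head (z + ψ) equals the free-surface elevation, 44.75 m.
Velocity head = total − piezometric = 45.206 − 44.75 = 0.456 m.
v = √(2g·h_v) = √(2 × 9.81 × 0.456) = 2.99 m/s.

v ≈ 2.99 m/s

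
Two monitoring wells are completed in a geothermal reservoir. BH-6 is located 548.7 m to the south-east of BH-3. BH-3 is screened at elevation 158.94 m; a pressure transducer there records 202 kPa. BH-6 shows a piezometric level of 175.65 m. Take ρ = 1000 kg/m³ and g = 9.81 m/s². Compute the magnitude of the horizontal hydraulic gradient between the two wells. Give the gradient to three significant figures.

i ≈ 0.00707

Pressure head at BH-3: ψ = P/(ρg) = 202×1000 / (1000 × 9.81) = 20.59 m.
Total head at BH-3: h = z + ψ = 158.94 + 20.59 = 179.53 m.
Total head at BH-6: h = 175.65 m (water level in the piezometer is the total head).
Head difference: h(BH-3) − h(BH-6) = 179.53 − 175.65 = 3.88 m.
Hydraulic gradient: i = |Δh| / L = 3.88 / 548.7 = 0.00707.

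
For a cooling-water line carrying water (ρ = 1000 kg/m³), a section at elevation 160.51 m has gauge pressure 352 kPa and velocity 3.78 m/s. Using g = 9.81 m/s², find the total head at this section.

Pressure head ψ = P/(ρg) = 352×1000 / (1000 × 9.81) = 35.88 m.
Velocity head = v²/(2g) = 3.78² / (2 × 9.81) = 0.728 m.
h = z + ψ + v²/(2g) = 160.51 + 35.88 + 0.728 = 197.12 m.

h ≈ 197.12 m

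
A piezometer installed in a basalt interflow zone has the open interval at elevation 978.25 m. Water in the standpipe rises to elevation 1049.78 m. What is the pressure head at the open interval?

Total head h = 1049.78 m (the water-surface elevation in the piezometer).
Pressure head ψ = h − z = 1049.78 − 978.25 = 71.53 m.

ψ ≈ 71.53 m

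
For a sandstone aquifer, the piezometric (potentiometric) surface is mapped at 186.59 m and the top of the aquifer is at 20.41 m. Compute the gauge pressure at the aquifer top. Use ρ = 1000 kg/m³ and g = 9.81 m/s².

P ≈ 1630 kPa

Pressure head at the aquifer top: ψ = h − z = 186.59 − 20.41 = 166.18 m.
P = ρgψ = 1000 × 9.81 × 166.18 = 1630226 Pa ≈ 1630 kPa.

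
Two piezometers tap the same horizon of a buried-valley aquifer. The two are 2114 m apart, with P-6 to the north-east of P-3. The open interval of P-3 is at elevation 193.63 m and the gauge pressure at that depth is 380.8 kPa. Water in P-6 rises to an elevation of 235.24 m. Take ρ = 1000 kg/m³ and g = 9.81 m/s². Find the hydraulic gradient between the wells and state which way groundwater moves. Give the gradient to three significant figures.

Pressure head at P-3: ψ = P/(ρg) = 380.8×1000 / (1000 × 9.81) = 38.82 m.
Total head at P-3: h = z + ψ = 193.63 + 38.82 = 232.45 m.
Total head at P-6: h = 235.24 m (water level in the piezometer is the total head).
Head difference: h(P-3) − h(P-6) = 232.45 − 235.24 = -2.79 m.
Hydraulic gradient: i = |Δh| / L = 2.79 / 2114 = 0.00132.
Flow is from higher to lower head: from P-6 toward P-3, i.e. toward the south-west.

i ≈ 0.00132; groundwater flows toward the south-west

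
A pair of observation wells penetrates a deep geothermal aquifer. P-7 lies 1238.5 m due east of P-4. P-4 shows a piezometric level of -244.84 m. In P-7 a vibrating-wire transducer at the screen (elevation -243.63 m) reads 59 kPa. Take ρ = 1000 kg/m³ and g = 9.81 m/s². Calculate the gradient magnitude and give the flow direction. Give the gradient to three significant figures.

i ≈ 0.00583; groundwater flows toward the west

Total head at P-4: h = -244.84 m (water level in the piezometer is the total head).
Pressure head at P-7: ψ = P/(ρg) = 59×1000 / (1000 × 9.81) = 6.01 m.
Total head at P-7: h = z + ψ = -243.63 + 6.01 = -237.62 m.
Head difference: h(P-4) − h(P-7) = -244.84 − (-237.62) = -7.22 m.
Hydraulic gradient: i = |Δh| / L = 7.22 / 1238.5 = 0.00583.
Flow is from higher to lower head: from P-7 toward P-4, i.e. toward the west.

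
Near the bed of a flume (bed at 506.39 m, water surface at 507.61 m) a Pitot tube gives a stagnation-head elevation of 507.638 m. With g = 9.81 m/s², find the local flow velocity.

v ≈ 0.741 m/s

Near the bed, under hydrostatic conditions, the piezometric head (z + ψ) equals the free-surface elevation, 507.61 m.
Velocity head = total − piezometric = 507.638 − 507.61 = 0.028 m.
v = √(2g·h_v) = √(2 × 9.81 × 0.028) = 0.741 m/s.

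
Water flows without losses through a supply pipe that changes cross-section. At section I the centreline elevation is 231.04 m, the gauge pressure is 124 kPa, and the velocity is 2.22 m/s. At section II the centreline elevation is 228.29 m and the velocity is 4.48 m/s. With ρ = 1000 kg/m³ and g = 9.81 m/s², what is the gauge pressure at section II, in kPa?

Pressure head at I: ψ₁ = P₁/(ρg) = 124×1000 / (1000 × 9.81) = 12.64 m.
Velocity heads: v₁²/2g = 2.22²/19.62 = 0.251 m; v₂²/2g = 4.48²/19.62 = 1.023 m.
Total head H = z₁ + ψ₁ + v₁²/2g = 231.04 + 12.64 + 0.251 = 243.93 m.
ψ₂ = H − z₂ − v₂²/2g = 243.93 − 228.29 − 1.023 = 14.62 m.
P₂ = ρgψ₂ = 1000 × 9.81 × 14.62 ≈ 143 kPa.

P₂ ≈ 143 kPa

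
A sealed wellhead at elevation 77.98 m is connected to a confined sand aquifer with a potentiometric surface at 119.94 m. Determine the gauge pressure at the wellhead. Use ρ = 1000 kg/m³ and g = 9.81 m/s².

Head above the cap: Δh = 119.94 − 77.98 = 41.96 m.
P = ρgΔh = 1000 × 9.81 × 41.96 = 411628 Pa ≈ 412 kPa.

P ≈ 412 kPa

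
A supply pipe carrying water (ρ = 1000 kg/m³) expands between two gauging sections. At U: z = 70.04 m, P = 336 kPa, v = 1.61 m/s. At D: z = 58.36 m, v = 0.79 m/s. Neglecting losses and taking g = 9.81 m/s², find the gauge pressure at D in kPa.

Pressure head at U: ψ₁ = P₁/(ρg) = 336×1000 / (1000 × 9.81) = 34.25 m.
Velocity heads: v₁²/2g = 1.61²/19.62 = 0.132 m; v₂²/2g = 0.79²/19.62 = 0.032 m.
Total head H = z₁ + ψ₁ + v₁²/2g = 70.04 + 34.25 + 0.132 = 104.42 m.
ψ₂ = H − z₂ − v₂²/2g = 104.42 − 58.36 − 0.032 = 46.03 m.
P₂ = ρgψ₂ = 1000 × 9.81 × 46.03 ≈ 452 kPa.

P₂ ≈ 452 kPa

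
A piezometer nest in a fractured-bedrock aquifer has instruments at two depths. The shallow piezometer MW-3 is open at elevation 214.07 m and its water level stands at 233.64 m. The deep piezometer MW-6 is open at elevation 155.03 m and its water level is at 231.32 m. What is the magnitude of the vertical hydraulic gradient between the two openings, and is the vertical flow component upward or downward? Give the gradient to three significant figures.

|i_v| ≈ 0.0393; vertical flow is downward

Total head at MW-3: h = 233.64 m (water level in the standpipe).
Total head at MW-6: h = 231.32 m.
Δh = h(MW-3) − h(MW-6) = 233.64 − 231.32 = 2.32 m.
Vertical separation Δz = 214.07 − 155.03 = 59.04 m.
|i_v| = |Δh| / Δz = 2.32 / 59.04 = 0.0393.
Head is higher in the shallow piezometer, so vertical flow is downward (recharge condition).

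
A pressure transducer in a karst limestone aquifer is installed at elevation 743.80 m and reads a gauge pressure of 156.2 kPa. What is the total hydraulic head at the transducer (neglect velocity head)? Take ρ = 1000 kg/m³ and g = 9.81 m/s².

h ≈ 759.72 m

ψ = P/(ρg) = 156.2×1000 / (1000 × 9.81) = 15.92 m.
h = z + ψ = 743.80 + 15.92 = 759.72 m.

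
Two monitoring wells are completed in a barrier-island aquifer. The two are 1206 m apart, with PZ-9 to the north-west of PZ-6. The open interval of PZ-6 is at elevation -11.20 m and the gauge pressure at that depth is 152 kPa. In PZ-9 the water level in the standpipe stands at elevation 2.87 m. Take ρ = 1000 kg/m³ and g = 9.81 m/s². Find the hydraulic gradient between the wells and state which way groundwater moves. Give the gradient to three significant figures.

i ≈ 0.00118; groundwater flows toward the north-west

Pressure head at PZ-6: ψ = P/(ρg) = 152×1000 / (1000 × 9.81) = 15.49 m.
Total head at PZ-6: h = z + ψ = -11.20 + 15.49 = 4.29 m.
Total head at PZ-9: h = 2.87 m (water level in the piezometer is the total head).
Head difference: h(PZ-6) − h(PZ-9) = 4.29 − 2.87 = 1.42 m.
Hydraulic gradient: i = |Δh| / L = 1.42 / 1206 = 0.00118.
Flow is from higher to lower head: from PZ-6 toward PZ-9, i.e. toward the north-west.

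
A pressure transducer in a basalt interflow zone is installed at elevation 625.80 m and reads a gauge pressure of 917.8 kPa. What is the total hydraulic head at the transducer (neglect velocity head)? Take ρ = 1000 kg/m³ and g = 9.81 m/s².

ψ = P/(ρg) = 917.8×1000 / (1000 × 9.81) = 93.56 m.
h = z + ψ = 625.80 + 93.56 = 719.36 m.

h ≈ 719.36 m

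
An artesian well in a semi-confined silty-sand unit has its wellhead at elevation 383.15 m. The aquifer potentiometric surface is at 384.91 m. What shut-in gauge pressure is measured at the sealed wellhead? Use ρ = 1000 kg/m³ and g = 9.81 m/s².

P ≈ 17.3 kPa

Head above the cap: Δh = 384.91 − 383.15 = 1.76 m.
P = ρgΔh = 1000 × 9.81 × 1.76 = 17266 Pa ≈ 17.3 kPa.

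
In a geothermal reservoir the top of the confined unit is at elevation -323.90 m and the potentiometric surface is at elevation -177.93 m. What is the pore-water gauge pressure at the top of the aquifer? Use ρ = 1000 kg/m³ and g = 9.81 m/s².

P ≈ 1430 kPa

Pressure head at the aquifer top: ψ = h − z = -177.93 − (-323.90) = 145.97 m.
P = ρgψ = 1000 × 9.81 × 145.97 = 1431966 Pa ≈ 1430 kPa.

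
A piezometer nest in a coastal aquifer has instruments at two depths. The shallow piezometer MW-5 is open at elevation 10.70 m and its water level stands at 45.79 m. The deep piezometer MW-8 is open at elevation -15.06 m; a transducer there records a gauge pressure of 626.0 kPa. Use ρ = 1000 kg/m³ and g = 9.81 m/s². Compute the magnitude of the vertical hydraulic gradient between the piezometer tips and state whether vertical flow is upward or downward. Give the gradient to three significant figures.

Total head at MW-5: h = 45.79 m (water level in the standpipe).
Pressure head at MW-8: ψ = P/(ρg) = 626.0×1000 / (1000 × 9.81) = 63.81 m.
Total head at MW-8: h = z + ψ = -15.06 + 63.81 = 48.75 m.
Δh = h(MW-5) − h(MW-8) = 45.79 − 48.75 = -2.96 m.
Vertical separation Δz = 10.70 − (-15.06) = 25.76 m.
|i_v| = |Δh| / Δz = 2.96 / 25.76 = 0.115.
Head is higher in the deep piezometer, so vertical flow is upward (discharge condition).

|i_v| ≈ 0.115; vertical flow is upward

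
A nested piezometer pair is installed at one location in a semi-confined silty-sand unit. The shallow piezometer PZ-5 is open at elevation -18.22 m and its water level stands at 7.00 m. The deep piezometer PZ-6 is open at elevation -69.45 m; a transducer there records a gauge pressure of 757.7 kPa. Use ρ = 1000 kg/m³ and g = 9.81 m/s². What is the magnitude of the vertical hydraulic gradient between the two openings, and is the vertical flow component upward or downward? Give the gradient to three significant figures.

Total head at PZ-5: h = 7.00 m (water level in the standpipe).
Pressure head at PZ-6: ψ = P/(ρg) = 757.7×1000 / (1000 × 9.81) = 77.24 m.
Total head at PZ-6: h = z + ψ = -69.45 + 77.24 = 7.79 m.
Δh = h(PZ-5) − h(PZ-6) = 7.00 − 7.79 = -0.79 m.
Vertical separation Δz = -18.22 − (-69.45) = 51.23 m.
|i_v| = |Δh| / Δz = 0.79 / 51.23 = 0.0154.
Head is higher in the deep piezometer, so vertical flow is upward (discharge condition).

|i_v| ≈ 0.0154; vertical flow is upward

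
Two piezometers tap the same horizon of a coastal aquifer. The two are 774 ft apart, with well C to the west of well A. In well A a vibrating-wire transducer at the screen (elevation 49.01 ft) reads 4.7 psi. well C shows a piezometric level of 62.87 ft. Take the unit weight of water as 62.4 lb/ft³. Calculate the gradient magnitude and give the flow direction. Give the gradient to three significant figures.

Pressure head at well A: ψ = 144·P/γ = 144 × 4.7 / 62.4 = 10.85 ft.
Total head at well A: h = z + ψ = 49.01 + 10.85 = 59.86 ft.
Total head at well C: h = 62.87 ft (water level in the piezometer is the total head).
Head difference: h(well A) − h(well C) = 59.86 − 62.87 = -3.01 ft.
Hydraulic gradient: i = |Δh| / L = 3.01 / 774 = 0.00389.
Flow is from higher to lower head: from well C toward well A, i.e. toward the east.

i ≈ 0.00389; groundwater flows toward the east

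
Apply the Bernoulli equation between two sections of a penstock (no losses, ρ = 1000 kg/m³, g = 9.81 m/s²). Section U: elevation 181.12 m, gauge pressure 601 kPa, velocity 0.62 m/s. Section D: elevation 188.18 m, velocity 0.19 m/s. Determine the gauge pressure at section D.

Pressure head at U: ψ₁ = P₁/(ρg) = 601×1000 / (1000 × 9.81) = 61.26 m.
Velocity heads: v₁²/2g = 0.62²/19.62 = 0.020 m; v₂²/2g = 0.19²/19.62 = 0.002 m.
Total head H = z₁ + ψ₁ + v₁²/2g = 181.12 + 61.26 + 0.020 = 242.40 m.
ψ₂ = H − z₂ − v₂²/2g = 242.40 − 188.18 − 0.002 = 54.22 m.
P₂ = ρgψ₂ = 1000 × 9.81 × 54.22 ≈ 532 kPa.

P₂ ≈ 532 kPa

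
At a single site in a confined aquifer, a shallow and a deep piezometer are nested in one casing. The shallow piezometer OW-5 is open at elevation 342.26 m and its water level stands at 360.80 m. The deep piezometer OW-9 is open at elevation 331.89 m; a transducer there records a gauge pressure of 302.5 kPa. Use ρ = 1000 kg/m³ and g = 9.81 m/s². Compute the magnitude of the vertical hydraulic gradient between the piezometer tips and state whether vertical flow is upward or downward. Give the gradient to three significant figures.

Total head at OW-5: h = 360.80 m (water level in the standpipe).
Pressure head at OW-9: ψ = P/(ρg) = 302.5×1000 / (1000 × 9.81) = 30.84 m.
Total head at OW-9: h = z + ψ = 331.89 + 30.84 = 362.73 m.
Δh = h(OW-5) − h(OW-9) = 360.80 − 362.73 = -1.93 m.
Vertical separation Δz = 342.26 − 331.89 = 10.37 m.
|i_v| = |Δh| / Δz = 1.93 / 10.37 = 0.186.
Head is higher in the deep piezometer, so vertical flow is upward (discharge condition).

|i_v| ≈ 0.186; vertical flow is upward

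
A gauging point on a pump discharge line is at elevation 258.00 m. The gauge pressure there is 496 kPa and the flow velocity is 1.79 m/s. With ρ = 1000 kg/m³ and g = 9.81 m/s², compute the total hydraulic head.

h ≈ 308.72 m

Pressure head ψ = P/(ρg) = 496×1000 / (1000 × 9.81) = 50.56 m.
Velocity head = v²/(2g) = 1.79² / (2 × 9.81) = 0.163 m.
h = z + ψ + v²/(2g) = 258.00 + 50.56 + 0.163 = 308.72 m.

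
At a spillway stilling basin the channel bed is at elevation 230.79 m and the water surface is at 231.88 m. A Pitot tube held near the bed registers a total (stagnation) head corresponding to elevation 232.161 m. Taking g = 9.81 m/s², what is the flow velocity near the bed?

v ≈ 2.35 m/s

Near the bed, under hydrostatic conditions, the piezometric head (z + ψ) equals the free-surface elevation, 231.88 m.
Velocity head = total − piezometric = 232.161 − 231.88 = 0.281 m.
v = √(2g·h_v) = √(2 × 9.81 × 0.281) = 2.35 m/s.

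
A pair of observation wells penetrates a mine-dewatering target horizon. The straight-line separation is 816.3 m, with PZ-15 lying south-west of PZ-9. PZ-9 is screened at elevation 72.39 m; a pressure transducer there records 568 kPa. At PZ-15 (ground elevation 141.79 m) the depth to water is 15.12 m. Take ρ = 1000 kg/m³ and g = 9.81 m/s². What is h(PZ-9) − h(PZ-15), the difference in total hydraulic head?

Δh ≈ 3.62 m

Pressure head at PZ-9: ψ = P/(ρg) = 568×1000 / (1000 × 9.81) = 57.90 m.
Total head at PZ-9: h = z + ψ = 72.39 + 57.90 = 130.29 m.
Total head at PZ-15: h = 141.79 − 15.12 = 126.67 m.
Head difference: h(PZ-9) − h(PZ-15) = 130.29 − 126.67 = 3.62 m.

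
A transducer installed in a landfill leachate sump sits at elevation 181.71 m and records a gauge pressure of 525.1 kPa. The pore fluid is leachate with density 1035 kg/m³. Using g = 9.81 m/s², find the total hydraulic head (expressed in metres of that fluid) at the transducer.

h ≈ 233.43 m

ψ = P/(ρg) = 525.1×1000 / (1035 × 9.81) = 51.72 m.
h = z + ψ = 181.71 + 51.72 = 233.43 m.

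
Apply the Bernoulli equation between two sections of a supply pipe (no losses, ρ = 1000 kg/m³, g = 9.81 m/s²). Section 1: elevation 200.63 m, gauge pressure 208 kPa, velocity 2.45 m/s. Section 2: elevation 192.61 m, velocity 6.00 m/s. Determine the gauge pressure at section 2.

Pressure head at 1: ψ₁ = P₁/(ρg) = 208×1000 / (1000 × 9.81) = 21.20 m.
Velocity heads: v₁²/2g = 2.45²/19.62 = 0.306 m; v₂²/2g = 6.00²/19.62 = 1.835 m.
Total head H = z₁ + ψ₁ + v₁²/2g = 200.63 + 21.20 + 0.306 = 222.14 m.
ψ₂ = H − z₂ − v₂²/2g = 222.14 − 192.61 − 1.835 = 27.69 m.
P₂ = ρgψ₂ = 1000 × 9.81 × 27.69 ≈ 272 kPa.

P₂ ≈ 272 kPa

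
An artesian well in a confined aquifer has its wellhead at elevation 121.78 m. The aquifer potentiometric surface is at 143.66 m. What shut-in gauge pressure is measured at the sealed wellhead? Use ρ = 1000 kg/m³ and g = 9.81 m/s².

Head above the cap: Δh = 143.66 − 121.78 = 21.88 m.
P = ρgΔh = 1000 × 9.81 × 21.88 = 214643 Pa ≈ 215 kPa.

P ≈ 215 kPa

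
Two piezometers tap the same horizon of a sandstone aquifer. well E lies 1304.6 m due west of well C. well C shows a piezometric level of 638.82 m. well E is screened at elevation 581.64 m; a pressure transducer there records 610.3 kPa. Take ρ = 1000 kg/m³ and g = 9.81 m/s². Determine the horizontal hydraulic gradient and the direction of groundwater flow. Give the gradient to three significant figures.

i ≈ 0.00386; groundwater flows toward the east

Total head at well C: h = 638.82 m (water level in the piezometer is the total head).
Pressure head at well E: ψ = P/(ρg) = 610.3×1000 / (1000 × 9.81) = 62.21 m.
Total head at well E: h = z + ψ = 581.64 + 62.21 = 643.85 m.
Head difference: h(well C) − h(well E) = 638.82 − 643.85 = -5.03 m.
Hydraulic gradient: i = |Δh| / L = 5.03 / 1304.6 = 0.00386.
Flow is from higher to lower head: from well E toward well C, i.e. toward the east.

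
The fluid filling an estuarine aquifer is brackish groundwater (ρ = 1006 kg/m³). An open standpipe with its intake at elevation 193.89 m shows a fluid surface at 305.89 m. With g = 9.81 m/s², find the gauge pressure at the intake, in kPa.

P ≈ 1110 kPa

Pressure head ψ = h − z = 305.89 − 193.89 = 112.00 m.
P = ρgψ = 1006 × 9.81 × 112.00 = 1105312 Pa ≈ 1110 kPa.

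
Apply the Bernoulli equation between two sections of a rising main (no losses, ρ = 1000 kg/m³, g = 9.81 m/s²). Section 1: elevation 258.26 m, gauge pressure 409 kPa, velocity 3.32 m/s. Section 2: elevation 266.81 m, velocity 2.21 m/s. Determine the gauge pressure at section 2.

Pressure head at 1: ψ₁ = P₁/(ρg) = 409×1000 / (1000 × 9.81) = 41.69 m.
Velocity heads: v₁²/2g = 3.32²/19.62 = 0.562 m; v₂²/2g = 2.21²/19.62 = 0.249 m.
Total head H = z₁ + ψ₁ + v₁²/2g = 258.26 + 41.69 + 0.562 = 300.51 m.
ψ₂ = H − z₂ − v₂²/2g = 300.51 − 266.81 − 0.249 = 33.45 m.
P₂ = ρgψ₂ = 1000 × 9.81 × 33.45 ≈ 328 kPa.

P₂ ≈ 328 kPa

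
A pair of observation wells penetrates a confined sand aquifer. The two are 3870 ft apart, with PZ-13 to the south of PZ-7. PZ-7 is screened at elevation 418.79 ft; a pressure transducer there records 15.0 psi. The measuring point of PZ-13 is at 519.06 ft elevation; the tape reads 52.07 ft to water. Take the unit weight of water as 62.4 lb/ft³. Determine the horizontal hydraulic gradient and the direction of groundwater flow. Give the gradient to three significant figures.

Pressure head at PZ-7: ψ = 144·P/γ = 144 × 15.0 / 62.4 = 34.62 ft.
Total head at PZ-7: h = z + ψ = 418.79 + 34.62 = 453.41 ft.
Total head at PZ-13: h = 519.06 − 52.07 = 466.99 ft.
Head difference: h(PZ-7) − h(PZ-13) = 453.41 − 466.99 = -13.58 ft.
Hydraulic gradient: i = |Δh| / L = 13.58 / 3870 = 0.00351.
Flow is from higher to lower head: from PZ-13 toward PZ-7, i.e. toward the north.

i ≈ 0.00351; groundwater flows toward the north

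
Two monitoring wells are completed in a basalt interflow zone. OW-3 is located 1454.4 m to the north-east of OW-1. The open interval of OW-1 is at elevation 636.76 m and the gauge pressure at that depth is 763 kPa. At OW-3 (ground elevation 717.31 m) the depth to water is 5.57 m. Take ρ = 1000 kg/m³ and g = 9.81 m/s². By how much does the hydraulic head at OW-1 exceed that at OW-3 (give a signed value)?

Δh ≈ 2.80 m

Pressure head at OW-1: ψ = P/(ρg) = 763×1000 / (1000 × 9.81) = 77.78 m.
Total head at OW-1: h = z + ψ = 636.76 + 77.78 = 714.54 m.
Total head at OW-3: h = 717.31 − 5.57 = 711.74 m.
Head difference: h(OW-1) − h(OW-3) = 714.54 − 711.74 = 2.80 m.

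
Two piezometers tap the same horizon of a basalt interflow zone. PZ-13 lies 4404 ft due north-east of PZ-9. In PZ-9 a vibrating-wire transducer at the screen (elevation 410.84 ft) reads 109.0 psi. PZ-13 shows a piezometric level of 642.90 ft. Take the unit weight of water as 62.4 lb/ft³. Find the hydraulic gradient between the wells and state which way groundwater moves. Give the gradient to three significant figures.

i ≈ 0.00442; groundwater flows toward the north-east

Pressure head at PZ-9: ψ = 144·P/γ = 144 × 109.0 / 62.4 = 251.54 ft.
Total head at PZ-9: h = z + ψ = 410.84 + 251.54 = 662.38 ft.
Total head at PZ-13: h = 642.90 ft (water level in the piezometer is the total head).
Head difference: h(PZ-9) − h(PZ-13) = 662.38 − 642.90 = 19.48 ft.
Hydraulic gradient: i = |Δh| / L = 19.48 / 4404 = 0.00442.
Flow is from higher to lower head: from PZ-9 toward PZ-13, i.e. toward the north-east.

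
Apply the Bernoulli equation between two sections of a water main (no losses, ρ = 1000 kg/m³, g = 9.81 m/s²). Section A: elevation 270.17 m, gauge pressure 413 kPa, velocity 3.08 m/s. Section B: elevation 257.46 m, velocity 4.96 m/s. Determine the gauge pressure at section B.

P₂ ≈ 530 kPa

Pressure head at A: ψ₁ = P₁/(ρg) = 413×1000 / (1000 × 9.81) = 42.10 m.
Velocity heads: v₁²/2g = 3.08²/19.62 = 0.484 m; v₂²/2g = 4.96²/19.62 = 1.254 m.
Total head H = z₁ + ψ₁ + v₁²/2g = 270.17 + 42.10 + 0.484 = 312.75 m.
ψ₂ = H − z₂ − v₂²/2g = 312.75 − 257.46 − 1.254 = 54.04 m.
P₂ = ρgψ₂ = 1000 × 9.81 × 54.04 ≈ 530 kPa.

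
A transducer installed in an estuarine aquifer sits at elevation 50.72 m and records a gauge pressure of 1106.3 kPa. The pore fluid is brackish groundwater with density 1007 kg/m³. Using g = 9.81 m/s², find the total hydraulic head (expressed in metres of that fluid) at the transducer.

ψ = P/(ρg) = 1106.3×1000 / (1007 × 9.81) = 111.99 m.
h = z + ψ = 50.72 + 111.99 = 162.71 m.

h ≈ 162.71 m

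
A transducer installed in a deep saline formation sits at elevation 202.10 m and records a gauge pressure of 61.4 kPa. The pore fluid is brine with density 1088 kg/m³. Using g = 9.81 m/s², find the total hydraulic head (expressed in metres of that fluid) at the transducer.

h ≈ 207.85 m

ψ = P/(ρg) = 61.4×1000 / (1088 × 9.81) = 5.75 m.
h = z + ψ = 202.10 + 5.75 = 207.85 m.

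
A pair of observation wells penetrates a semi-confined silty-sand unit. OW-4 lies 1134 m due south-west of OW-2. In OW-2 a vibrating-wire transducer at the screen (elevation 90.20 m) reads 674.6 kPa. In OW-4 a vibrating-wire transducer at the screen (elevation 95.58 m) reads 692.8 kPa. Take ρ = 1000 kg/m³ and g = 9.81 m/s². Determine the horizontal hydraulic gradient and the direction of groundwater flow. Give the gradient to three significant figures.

Pressure head at OW-2: ψ = P/(ρg) = 674.6×1000 / (1000 × 9.81) = 68.77 m.
Total head at OW-2: h = z + ψ = 90.20 + 68.77 = 158.97 m.
Pressure head at OW-4: ψ = P/(ρg) = 692.8×1000 / (1000 × 9.81) = 70.62 m.
Total head at OW-4: h = z + ψ = 95.58 + 70.62 = 166.20 m.
Head difference: h(OW-2) − h(OW-4) = 158.97 − 166.20 = -7.23 m.
Hydraulic gradient: i = |Δh| / L = 7.23 / 1134 = 0.00638.
Flow is from higher to lower head: from OW-4 toward OW-2, i.e. toward the north-east.

i ≈ 0.00638; groundwater flows toward the north-east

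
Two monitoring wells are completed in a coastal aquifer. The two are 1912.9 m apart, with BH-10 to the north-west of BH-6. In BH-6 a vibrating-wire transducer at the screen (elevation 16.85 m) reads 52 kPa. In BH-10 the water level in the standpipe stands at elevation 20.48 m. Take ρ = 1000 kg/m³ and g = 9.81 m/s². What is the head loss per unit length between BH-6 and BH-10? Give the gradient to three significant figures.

Pressure head at BH-6: ψ = P/(ρg) = 52×1000 / (1000 × 9.81) = 5.30 m.
Total head at BH-6: h = z + ψ = 16.85 + 5.30 = 22.15 m.
Total head at BH-10: h = 20.48 m (water level in the piezometer is the total head).
Head difference: h(BH-6) − h(BH-10) = 22.15 − 20.48 = 1.67 m.
Hydraulic gradient: i = |Δh| / L = 1.67 / 1912.9 = 0.000873.

i ≈ 0.000873 m/m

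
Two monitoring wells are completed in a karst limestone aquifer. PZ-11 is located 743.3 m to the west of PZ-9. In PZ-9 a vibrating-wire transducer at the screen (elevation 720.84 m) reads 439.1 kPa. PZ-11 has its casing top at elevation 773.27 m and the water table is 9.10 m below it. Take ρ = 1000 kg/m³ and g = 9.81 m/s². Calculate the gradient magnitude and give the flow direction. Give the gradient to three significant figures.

i ≈ 0.00192; groundwater flows toward the west

Pressure head at PZ-9: ψ = P/(ρg) = 439.1×1000 / (1000 × 9.81) = 44.76 m.
Total head at PZ-9: h = z + ψ = 720.84 + 44.76 = 765.60 m.
Total head at PZ-11: h = 773.27 − 9.10 = 764.17 m.
Head difference: h(PZ-9) − h(PZ-11) = 765.60 − 764.17 = 1.43 m.
Hydraulic gradient: i = |Δh| / L = 1.43 / 743.3 = 0.00192.
Flow is from higher to lower head: from PZ-9 toward PZ-11, i.e. toward the west.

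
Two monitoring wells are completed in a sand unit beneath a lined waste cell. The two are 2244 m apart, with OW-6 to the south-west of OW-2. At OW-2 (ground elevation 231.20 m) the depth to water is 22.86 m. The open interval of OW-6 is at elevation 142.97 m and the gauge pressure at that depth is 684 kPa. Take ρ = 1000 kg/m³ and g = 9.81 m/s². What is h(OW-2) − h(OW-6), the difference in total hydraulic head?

Total head at OW-2: h = 231.20 − 22.86 = 208.34 m.
Pressure head at OW-6: ψ = P/(ρg) = 684×1000 / (1000 × 9.81) = 69.72 m.
Total head at OW-6: h = z + ψ = 142.97 + 69.72 = 212.69 m.
Head difference: h(OW-2) − h(OW-6) = 208.34 − 212.69 = -4.35 m.

Δh ≈ -4.35 m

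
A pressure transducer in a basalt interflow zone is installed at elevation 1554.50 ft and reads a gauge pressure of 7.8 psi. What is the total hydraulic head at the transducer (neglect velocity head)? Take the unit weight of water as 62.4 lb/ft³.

ψ = 144·P/γ = 144 × 7.8 / 62.4 = 18.00 ft.
h = z + ψ = 1554.50 + 18.00 = 1572.50 ft.

h ≈ 1572.50 ft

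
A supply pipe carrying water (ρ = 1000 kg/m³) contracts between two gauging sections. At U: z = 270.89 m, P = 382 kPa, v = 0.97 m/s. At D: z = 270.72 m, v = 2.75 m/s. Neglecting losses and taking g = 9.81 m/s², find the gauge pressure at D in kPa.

Pressure head at U: ψ₁ = P₁/(ρg) = 382×1000 / (1000 × 9.81) = 38.94 m.
Velocity heads: v₁²/2g = 0.97²/19.62 = 0.048 m; v₂²/2g = 2.75²/19.62 = 0.385 m.
Total head H = z₁ + ψ₁ + v₁²/2g = 270.89 + 38.94 + 0.048 = 309.88 m.
ψ₂ = H − z₂ − v₂²/2g = 309.88 − 270.72 − 0.385 = 38.77 m.
P₂ = ρgψ₂ = 1000 × 9.81 × 38.77 ≈ 380 kPa.

P₂ ≈ 380 kPa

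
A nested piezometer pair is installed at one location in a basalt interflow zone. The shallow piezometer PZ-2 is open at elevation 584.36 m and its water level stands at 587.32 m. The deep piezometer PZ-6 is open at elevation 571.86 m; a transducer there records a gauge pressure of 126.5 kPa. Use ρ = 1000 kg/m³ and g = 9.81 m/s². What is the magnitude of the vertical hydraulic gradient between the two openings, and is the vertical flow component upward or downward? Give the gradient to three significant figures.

|i_v| ≈ 0.205; vertical flow is downward

Total head at PZ-2: h = 587.32 m (water level in the standpipe).
Pressure head at PZ-6: ψ = P/(ρg) = 126.5×1000 / (1000 × 9.81) = 12.90 m.
Total head at PZ-6: h = z + ψ = 571.86 + 12.90 = 584.76 m.
Δh = h(PZ-2) − h(PZ-6) = 587.32 − 584.76 = 2.56 m.
Vertical separation Δz = 584.36 − 571.86 = 12.50 m.
|i_v| = |Δh| / Δz = 2.56 / 12.50 = 0.205.
Head is higher in the shallow piezometer, so vertical flow is downward (recharge condition).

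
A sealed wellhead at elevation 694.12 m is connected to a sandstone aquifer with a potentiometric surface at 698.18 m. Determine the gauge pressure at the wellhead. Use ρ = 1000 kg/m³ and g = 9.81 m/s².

Head above the cap: Δh = 698.18 − 694.12 = 4.06 m.
P = ρgΔh = 1000 × 9.81 × 4.06 = 39829 Pa ≈ 39.8 kPa.

P ≈ 39.8 kPa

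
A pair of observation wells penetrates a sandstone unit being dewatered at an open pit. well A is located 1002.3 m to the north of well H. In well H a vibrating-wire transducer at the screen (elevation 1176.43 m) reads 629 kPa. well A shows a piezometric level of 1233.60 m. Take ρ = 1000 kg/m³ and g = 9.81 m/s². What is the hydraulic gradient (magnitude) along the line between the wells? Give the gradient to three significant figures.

i ≈ 0.00693

Pressure head at well H: ψ = P/(ρg) = 629×1000 / (1000 × 9.81) = 64.12 m.
Total head at well H: h = z + ψ = 1176.43 + 64.12 = 1240.55 m.
Total head at well A: h = 1233.60 m (water level in the piezometer is the total head).
Head difference: h(well H) − h(well A) = 1240.55 − 1233.60 = 6.95 m.
Hydraulic gradient: i = |Δh| / L = 6.95 / 1002.3 = 0.00693.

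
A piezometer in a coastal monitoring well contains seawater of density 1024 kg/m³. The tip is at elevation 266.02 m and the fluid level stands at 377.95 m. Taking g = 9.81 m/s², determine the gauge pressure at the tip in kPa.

Pressure head ψ = h − z = 377.95 − 266.02 = 111.93 m.
P = ρgψ = 1024 × 9.81 × 111.93 = 1124386 Pa ≈ 1120 kPa.

P ≈ 1120 kPa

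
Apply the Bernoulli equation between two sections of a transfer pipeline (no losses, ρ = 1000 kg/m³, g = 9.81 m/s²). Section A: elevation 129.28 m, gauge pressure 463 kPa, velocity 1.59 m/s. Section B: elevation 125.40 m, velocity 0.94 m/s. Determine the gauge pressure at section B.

P₂ ≈ 502 kPa

Pressure head at A: ψ₁ = P₁/(ρg) = 463×1000 / (1000 × 9.81) = 47.20 m.
Velocity heads: v₁²/2g = 1.59²/19.62 = 0.129 m; v₂²/2g = 0.94²/19.62 = 0.045 m.
Total head H = z₁ + ψ₁ + v₁²/2g = 129.28 + 47.20 + 0.129 = 176.61 m.
ψ₂ = H − z₂ − v₂²/2g = 176.61 − 125.40 − 0.045 = 51.17 m.
P₂ = ρgψ₂ = 1000 × 9.81 × 51.17 ≈ 502 kPa.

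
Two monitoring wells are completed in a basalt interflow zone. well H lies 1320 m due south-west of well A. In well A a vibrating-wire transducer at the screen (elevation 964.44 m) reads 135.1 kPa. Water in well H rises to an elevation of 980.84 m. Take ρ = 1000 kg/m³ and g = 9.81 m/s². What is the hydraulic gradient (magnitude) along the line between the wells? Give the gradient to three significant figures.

Pressure head at well A: ψ = P/(ρg) = 135.1×1000 / (1000 × 9.81) = 13.77 m.
Total head at well A: h = z + ψ = 964.44 + 13.77 = 978.21 m.
Total head at well H: h = 980.84 m (water level in the piezometer is the total head).
Head difference: h(well A) − h(well H) = 978.21 − 980.84 = -2.63 m.
Hydraulic gradient: i = |Δh| / L = 2.63 / 1320 = 0.00199.

i ≈ 0.00199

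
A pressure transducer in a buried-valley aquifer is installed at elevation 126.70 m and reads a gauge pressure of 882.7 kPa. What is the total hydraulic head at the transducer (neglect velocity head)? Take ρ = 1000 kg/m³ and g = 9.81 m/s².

ψ = P/(ρg) = 882.7×1000 / (1000 × 9.81) = 89.98 m.
h = z + ψ = 126.70 + 89.98 = 216.68 m.

h ≈ 216.68 m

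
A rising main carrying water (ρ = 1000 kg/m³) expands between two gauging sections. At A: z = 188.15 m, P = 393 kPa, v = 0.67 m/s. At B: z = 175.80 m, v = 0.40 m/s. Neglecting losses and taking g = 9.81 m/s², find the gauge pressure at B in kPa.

Pressure head at A: ψ₁ = P₁/(ρg) = 393×1000 / (1000 × 9.81) = 40.06 m.
Velocity heads: v₁²/2g = 0.67²/19.62 = 0.023 m; v₂²/2g = 0.40²/19.62 = 0.008 m.
Total head H = z₁ + ψ₁ + v₁²/2g = 188.15 + 40.06 + 0.023 = 228.23 m.
ψ₂ = H − z₂ − v₂²/2g = 228.23 − 175.80 − 0.008 = 52.42 m.
P₂ = ρgψ₂ = 1000 × 9.81 × 52.42 ≈ 514 kPa.

P₂ ≈ 514 kPa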